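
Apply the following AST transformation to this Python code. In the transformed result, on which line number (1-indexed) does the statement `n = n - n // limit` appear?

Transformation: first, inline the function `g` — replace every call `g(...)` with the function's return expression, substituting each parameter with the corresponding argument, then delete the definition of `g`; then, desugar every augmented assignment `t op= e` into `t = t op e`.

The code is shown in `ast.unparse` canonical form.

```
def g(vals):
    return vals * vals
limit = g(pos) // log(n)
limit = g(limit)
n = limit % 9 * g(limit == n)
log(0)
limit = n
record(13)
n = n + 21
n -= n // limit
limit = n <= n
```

8

Transformed code:
limit = pos * pos // log(n)
limit = limit * limit
n = limit % 9 * ((limit == n) * (limit == n))
log(0)
limit = n
record(13)
n = n + 21
n = n - n // limit
limit = n <= n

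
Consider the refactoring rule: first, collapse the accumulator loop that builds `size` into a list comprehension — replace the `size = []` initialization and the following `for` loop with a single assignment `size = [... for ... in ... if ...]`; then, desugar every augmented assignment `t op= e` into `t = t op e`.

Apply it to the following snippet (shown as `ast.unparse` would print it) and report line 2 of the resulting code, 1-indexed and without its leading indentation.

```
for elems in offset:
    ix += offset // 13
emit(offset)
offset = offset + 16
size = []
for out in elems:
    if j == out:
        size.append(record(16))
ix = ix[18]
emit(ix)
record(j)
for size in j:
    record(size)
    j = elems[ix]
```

Transformed code:
for elems in offset:
    ix = ix + offset // 13
emit(offset)
offset = offset + 16
size = [record(16) for out in elems if j == out]
ix = ix[18]
emit(ix)
record(j)
for size in j:
    record(size)
    j = elems[ix]

ix = ix + offset // 13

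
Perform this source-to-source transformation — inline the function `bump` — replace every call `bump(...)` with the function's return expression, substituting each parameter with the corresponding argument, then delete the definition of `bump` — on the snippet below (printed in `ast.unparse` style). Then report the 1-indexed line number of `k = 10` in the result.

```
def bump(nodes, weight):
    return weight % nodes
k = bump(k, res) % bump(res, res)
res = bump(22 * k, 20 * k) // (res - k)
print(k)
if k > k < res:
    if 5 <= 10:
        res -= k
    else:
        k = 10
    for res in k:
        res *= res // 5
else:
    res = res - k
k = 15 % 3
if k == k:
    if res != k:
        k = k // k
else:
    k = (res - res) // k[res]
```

Transformed code:
k = res % k % (res % res)
res = 20 * k % (22 * k) // (res - k)
print(k)
if k > k < res:
    if 5 <= 10:
        res -= k
    else:
        k = 10
    for res in k:
        res *= res // 5
else:
    res = res - k
k = 15 % 3
if k == k:
    if res != k:
        k = k // k
else:
    k = (res - res) // k[res]

8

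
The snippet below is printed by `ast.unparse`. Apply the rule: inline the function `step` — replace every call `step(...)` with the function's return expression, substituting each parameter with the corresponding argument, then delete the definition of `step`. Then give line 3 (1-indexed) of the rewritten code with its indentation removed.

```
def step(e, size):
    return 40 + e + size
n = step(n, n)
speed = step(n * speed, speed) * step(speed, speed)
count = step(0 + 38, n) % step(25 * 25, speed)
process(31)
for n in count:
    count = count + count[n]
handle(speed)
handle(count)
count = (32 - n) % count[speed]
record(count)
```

count = (40 + (0 + 38) + n) % (40 + 25 * 25 + speed)

Transformed code:
n = 40 + n + n
speed = (40 + n * speed + speed) * (40 + speed + speed)
count = (40 + (0 + 38) + n) % (40 + 25 * 25 + speed)
process(31)
for n in count:
    count = count + count[n]
handle(speed)
handle(count)
count = (32 - n) % count[speed]
record(count)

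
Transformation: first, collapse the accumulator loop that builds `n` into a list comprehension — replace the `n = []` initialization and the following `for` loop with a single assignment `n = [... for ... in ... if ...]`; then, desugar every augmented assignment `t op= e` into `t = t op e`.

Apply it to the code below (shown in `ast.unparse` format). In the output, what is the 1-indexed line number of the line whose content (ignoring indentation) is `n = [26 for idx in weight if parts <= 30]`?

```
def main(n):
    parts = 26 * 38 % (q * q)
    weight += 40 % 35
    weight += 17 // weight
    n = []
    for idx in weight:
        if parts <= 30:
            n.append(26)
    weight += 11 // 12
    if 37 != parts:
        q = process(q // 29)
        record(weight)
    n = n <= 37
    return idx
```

5

Transformed code:
def main(n):
    parts = 26 * 38 % (q * q)
    weight = weight + 40 % 35
    weight = weight + 17 // weight
    n = [26 for idx in weight if parts <= 30]
    weight = weight + 11 // 12
    if 37 != parts:
        q = process(q // 29)
        record(weight)
    n = n <= 37
    return idx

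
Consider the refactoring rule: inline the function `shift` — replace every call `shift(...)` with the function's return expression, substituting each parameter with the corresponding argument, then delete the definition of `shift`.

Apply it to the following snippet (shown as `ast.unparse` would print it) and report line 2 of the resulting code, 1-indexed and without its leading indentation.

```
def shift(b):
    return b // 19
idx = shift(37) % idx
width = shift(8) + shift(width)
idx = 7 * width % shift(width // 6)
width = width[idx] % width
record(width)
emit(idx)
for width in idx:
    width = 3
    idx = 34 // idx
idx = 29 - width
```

width = 8 // 19 + width // 19

Transformed code:
idx = 37 // 19 % idx
width = 8 // 19 + width // 19
idx = 7 * width % (width // 6 // 19)
width = width[idx] % width
record(width)
emit(idx)
for width in idx:
    width = 3
    idx = 34 // idx
idx = 29 - width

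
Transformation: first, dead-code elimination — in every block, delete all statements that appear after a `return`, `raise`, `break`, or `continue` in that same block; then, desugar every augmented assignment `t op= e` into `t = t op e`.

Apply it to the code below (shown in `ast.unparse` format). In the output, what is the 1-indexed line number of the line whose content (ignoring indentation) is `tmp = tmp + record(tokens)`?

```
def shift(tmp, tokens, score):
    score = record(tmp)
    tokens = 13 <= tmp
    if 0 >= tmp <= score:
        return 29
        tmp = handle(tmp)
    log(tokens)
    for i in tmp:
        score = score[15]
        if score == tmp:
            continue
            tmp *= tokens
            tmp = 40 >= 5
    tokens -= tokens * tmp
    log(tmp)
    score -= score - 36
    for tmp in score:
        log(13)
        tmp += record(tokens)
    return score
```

Transformed code:
def shift(tmp, tokens, score):
    score = record(tmp)
    tokens = 13 <= tmp
    if 0 >= tmp <= score:
        return 29
    log(tokens)
    for i in tmp:
        score = score[15]
        if score == tmp:
            continue
    tokens = tokens - tokens * tmp
    log(tmp)
    score = score - (score - 36)
    for tmp in score:
        log(13)
        tmp = tmp + record(tokens)
    return score

16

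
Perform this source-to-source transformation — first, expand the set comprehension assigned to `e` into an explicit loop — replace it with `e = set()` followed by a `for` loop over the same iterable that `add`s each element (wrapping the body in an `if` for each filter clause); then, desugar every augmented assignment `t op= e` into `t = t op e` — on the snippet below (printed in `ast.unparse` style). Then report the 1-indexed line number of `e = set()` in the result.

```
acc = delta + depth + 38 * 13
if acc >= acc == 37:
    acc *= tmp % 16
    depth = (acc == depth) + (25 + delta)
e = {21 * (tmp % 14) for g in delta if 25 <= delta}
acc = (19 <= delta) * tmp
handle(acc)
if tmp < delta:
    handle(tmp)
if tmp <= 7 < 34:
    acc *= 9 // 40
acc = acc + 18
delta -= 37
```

5

Transformed code:
acc = delta + depth + 38 * 13
if acc >= acc == 37:
    acc = acc * (tmp % 16)
    depth = (acc == depth) + (25 + delta)
e = set()
for g in delta:
    if 25 <= delta:
        e.add(21 * (tmp % 14))
acc = (19 <= delta) * tmp
handle(acc)
if tmp < delta:
    handle(tmp)
if tmp <= 7 < 34:
    acc = acc * (9 // 40)
acc = acc + 18
delta = delta - 37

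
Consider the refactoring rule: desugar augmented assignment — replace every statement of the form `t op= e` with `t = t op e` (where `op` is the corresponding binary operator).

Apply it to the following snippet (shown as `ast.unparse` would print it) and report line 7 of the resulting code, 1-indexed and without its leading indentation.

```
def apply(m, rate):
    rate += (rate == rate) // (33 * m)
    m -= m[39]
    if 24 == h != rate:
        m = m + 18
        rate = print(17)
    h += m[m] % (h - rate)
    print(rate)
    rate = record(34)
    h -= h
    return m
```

Transformed code:
def apply(m, rate):
    rate = rate + (rate == rate) // (33 * m)
    m = m - m[39]
    if 24 == h != rate:
        m = m + 18
        rate = print(17)
    h = h + m[m] % (h - rate)
    print(rate)
    rate = record(34)
    h = h - h
    return m

h = h + m[m] % (h - rate)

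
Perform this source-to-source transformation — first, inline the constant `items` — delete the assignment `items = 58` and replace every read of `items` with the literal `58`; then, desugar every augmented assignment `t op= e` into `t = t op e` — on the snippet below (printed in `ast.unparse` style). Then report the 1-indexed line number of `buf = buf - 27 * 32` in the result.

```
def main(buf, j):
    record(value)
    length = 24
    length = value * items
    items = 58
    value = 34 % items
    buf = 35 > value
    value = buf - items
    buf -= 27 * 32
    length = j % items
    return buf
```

Transformed code:
def main(buf, j):
    record(value)
    length = 24
    length = value * 58
    value = 34 % 58
    buf = 35 > value
    value = buf - 58
    buf = buf - 27 * 32
    length = j % 58
    return buf

8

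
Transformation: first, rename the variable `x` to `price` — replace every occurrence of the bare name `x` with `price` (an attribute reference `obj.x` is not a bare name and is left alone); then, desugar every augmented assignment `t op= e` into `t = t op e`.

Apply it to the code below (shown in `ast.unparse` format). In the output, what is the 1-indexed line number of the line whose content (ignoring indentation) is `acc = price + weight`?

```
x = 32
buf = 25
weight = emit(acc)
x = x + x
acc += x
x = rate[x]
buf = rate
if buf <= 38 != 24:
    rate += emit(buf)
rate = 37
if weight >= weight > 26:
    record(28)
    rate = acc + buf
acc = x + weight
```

Transformed code:
price = 32
buf = 25
weight = emit(acc)
price = price + price
acc = acc + price
price = rate[price]
buf = rate
if buf <= 38 != 24:
    rate = rate + emit(buf)
rate = 37
if weight >= weight > 26:
    record(28)
    rate = acc + buf
acc = price + weight

14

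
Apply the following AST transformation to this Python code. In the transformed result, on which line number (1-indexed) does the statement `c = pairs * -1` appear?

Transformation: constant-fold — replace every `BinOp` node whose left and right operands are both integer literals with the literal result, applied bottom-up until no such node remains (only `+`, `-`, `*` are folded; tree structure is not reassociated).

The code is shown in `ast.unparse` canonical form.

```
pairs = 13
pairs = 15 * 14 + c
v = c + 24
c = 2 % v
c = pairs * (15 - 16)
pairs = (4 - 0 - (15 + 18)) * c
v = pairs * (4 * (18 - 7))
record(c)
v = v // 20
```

5

Transformed code:
pairs = 13
pairs = 210 + c
v = c + 24
c = 2 % v
c = pairs * -1
pairs = -29 * c
v = pairs * 44
record(c)
v = v // 20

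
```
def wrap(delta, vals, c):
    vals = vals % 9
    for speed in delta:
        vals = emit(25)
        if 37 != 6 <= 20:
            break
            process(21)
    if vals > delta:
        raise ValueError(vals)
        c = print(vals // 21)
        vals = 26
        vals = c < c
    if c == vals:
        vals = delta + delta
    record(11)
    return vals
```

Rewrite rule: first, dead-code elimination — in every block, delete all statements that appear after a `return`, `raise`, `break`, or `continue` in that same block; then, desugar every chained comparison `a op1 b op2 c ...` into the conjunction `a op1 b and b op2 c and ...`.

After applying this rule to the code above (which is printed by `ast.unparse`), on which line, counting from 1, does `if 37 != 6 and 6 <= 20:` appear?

5

Transformed code:
def wrap(delta, vals, c):
    vals = vals % 9
    for speed in delta:
        vals = emit(25)
        if 37 != 6 and 6 <= 20:
            break
    if vals > delta:
        raise ValueError(vals)
    if c == vals:
        vals = delta + delta
    record(11)
    return vals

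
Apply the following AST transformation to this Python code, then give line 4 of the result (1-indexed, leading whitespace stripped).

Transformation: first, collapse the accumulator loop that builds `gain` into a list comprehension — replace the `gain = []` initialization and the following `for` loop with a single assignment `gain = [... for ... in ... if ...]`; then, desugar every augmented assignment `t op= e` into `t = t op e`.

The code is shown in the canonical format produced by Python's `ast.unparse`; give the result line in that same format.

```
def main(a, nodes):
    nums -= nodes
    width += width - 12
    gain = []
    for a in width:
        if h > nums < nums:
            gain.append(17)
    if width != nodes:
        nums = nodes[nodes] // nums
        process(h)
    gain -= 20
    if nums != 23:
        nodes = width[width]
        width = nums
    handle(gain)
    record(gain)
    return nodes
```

gain = [17 for a in width if h > nums < nums]

Transformed code:
def main(a, nodes):
    nums = nums - nodes
    width = width + (width - 12)
    gain = [17 for a in width if h > nums < nums]
    if width != nodes:
        nums = nodes[nodes] // nums
        process(h)
    gain = gain - 20
    if nums != 23:
        nodes = width[width]
        width = nums
    handle(gain)
    record(gain)
    return nodes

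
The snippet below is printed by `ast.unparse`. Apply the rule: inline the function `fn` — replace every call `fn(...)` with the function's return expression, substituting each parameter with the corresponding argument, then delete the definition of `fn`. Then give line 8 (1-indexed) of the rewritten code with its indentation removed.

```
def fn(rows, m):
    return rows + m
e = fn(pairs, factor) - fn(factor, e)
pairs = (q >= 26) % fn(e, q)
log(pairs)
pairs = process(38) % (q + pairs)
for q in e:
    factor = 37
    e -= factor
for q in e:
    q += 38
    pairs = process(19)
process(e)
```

for q in e:

Transformed code:
e = pairs + factor - (factor + e)
pairs = (q >= 26) % (e + q)
log(pairs)
pairs = process(38) % (q + pairs)
for q in e:
    factor = 37
    e -= factor
for q in e:
    q += 38
    pairs = process(19)
process(e)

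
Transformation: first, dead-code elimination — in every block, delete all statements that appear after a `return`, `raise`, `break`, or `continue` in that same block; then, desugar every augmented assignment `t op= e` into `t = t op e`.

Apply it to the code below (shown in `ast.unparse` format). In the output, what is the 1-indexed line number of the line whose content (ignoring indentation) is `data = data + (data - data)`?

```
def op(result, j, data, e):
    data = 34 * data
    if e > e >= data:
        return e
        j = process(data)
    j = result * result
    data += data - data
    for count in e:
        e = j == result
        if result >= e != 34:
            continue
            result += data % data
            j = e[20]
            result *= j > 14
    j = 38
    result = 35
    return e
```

Transformed code:
def op(result, j, data, e):
    data = 34 * data
    if e > e >= data:
        return e
    j = result * result
    data = data + (data - data)
    for count in e:
        e = j == result
        if result >= e != 34:
            continue
    j = 38
    result = 35
    return e

6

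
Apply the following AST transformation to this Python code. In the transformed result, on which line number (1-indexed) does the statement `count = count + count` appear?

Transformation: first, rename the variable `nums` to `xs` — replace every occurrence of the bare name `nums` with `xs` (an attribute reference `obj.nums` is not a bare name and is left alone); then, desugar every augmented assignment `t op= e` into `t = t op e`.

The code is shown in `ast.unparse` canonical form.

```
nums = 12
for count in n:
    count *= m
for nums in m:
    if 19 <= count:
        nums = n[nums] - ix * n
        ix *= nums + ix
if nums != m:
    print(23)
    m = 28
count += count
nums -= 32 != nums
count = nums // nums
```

11

Transformed code:
xs = 12
for count in n:
    count = count * m
for xs in m:
    if 19 <= count:
        xs = n[xs] - ix * n
        ix = ix * (xs + ix)
if xs != m:
    print(23)
    m = 28
count = count + count
xs = xs - (32 != xs)
count = xs // xs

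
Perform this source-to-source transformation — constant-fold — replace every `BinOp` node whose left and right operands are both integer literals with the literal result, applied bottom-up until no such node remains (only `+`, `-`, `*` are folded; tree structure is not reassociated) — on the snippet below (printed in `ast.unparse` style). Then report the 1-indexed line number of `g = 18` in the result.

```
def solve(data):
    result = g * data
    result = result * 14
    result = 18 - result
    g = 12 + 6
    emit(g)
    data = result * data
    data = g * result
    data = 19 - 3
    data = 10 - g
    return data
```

5

Transformed code:
def solve(data):
    result = g * data
    result = result * 14
    result = 18 - result
    g = 18
    emit(g)
    data = result * data
    data = g * result
    data = 16
    data = 10 - g
    return data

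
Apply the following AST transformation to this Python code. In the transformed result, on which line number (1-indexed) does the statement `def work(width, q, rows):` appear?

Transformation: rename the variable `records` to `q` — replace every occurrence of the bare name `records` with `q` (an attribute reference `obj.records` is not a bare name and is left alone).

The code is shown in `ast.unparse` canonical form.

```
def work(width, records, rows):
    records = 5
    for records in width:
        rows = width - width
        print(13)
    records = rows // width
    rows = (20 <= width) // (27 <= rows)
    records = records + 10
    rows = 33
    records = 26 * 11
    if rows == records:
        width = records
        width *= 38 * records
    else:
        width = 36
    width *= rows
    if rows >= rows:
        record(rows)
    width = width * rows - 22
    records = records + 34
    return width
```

Transformed code:
def work(width, q, rows):
    q = 5
    for q in width:
        rows = width - width
        print(13)
    q = rows // width
    rows = (20 <= width) // (27 <= rows)
    q = q + 10
    rows = 33
    q = 26 * 11
    if rows == q:
        width = q
        width *= 38 * q
    else:
        width = 36
    width *= rows
    if rows >= rows:
        record(rows)
    width = width * rows - 22
    q = q + 34
    return width

1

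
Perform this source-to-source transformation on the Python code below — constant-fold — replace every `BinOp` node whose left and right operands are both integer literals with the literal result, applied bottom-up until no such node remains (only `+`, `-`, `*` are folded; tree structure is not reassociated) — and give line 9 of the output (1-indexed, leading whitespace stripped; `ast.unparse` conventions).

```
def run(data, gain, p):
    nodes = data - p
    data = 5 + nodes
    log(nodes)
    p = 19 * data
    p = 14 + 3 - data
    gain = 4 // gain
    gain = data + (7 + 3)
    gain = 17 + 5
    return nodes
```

Transformed code:
def run(data, gain, p):
    nodes = data - p
    data = 5 + nodes
    log(nodes)
    p = 19 * data
    p = 17 - data
    gain = 4 // gain
    gain = data + 10
    gain = 22
    return nodes

gain = 22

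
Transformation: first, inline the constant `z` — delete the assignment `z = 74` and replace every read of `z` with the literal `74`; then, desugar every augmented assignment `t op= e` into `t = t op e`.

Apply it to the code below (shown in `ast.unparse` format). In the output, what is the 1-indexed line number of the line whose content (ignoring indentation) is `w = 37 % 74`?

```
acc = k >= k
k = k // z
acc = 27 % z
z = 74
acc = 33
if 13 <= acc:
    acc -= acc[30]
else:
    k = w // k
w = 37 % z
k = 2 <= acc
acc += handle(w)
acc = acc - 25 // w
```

9

Transformed code:
acc = k >= k
k = k // 74
acc = 27 % 74
acc = 33
if 13 <= acc:
    acc = acc - acc[30]
else:
    k = w // k
w = 37 % 74
k = 2 <= acc
acc = acc + handle(w)
acc = acc - 25 // w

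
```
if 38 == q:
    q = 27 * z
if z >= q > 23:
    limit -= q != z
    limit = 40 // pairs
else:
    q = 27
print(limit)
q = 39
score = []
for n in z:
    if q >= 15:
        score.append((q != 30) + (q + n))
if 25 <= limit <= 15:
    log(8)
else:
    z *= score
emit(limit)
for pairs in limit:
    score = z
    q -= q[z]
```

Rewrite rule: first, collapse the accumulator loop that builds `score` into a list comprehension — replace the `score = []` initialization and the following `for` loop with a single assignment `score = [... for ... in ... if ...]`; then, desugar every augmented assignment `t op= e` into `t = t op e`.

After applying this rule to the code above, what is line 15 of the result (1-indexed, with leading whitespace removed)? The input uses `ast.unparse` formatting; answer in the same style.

Transformed code:
if 38 == q:
    q = 27 * z
if z >= q > 23:
    limit = limit - (q != z)
    limit = 40 // pairs
else:
    q = 27
print(limit)
q = 39
score = [(q != 30) + (q + n) for n in z if q >= 15]
if 25 <= limit <= 15:
    log(8)
else:
    z = z * score
emit(limit)
for pairs in limit:
    score = z
    q = q - q[z]

emit(limit)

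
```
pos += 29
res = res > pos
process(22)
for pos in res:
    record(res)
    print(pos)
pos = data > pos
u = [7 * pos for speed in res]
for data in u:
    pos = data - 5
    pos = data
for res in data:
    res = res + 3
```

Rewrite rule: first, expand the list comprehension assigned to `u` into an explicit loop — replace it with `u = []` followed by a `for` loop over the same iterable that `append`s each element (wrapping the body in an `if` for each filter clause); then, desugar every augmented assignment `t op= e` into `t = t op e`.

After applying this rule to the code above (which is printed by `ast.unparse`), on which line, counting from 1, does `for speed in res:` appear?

9

Transformed code:
pos = pos + 29
res = res > pos
process(22)
for pos in res:
    record(res)
    print(pos)
pos = data > pos
u = []
for speed in res:
    u.append(7 * pos)
for data in u:
    pos = data - 5
    pos = data
for res in data:
    res = res + 3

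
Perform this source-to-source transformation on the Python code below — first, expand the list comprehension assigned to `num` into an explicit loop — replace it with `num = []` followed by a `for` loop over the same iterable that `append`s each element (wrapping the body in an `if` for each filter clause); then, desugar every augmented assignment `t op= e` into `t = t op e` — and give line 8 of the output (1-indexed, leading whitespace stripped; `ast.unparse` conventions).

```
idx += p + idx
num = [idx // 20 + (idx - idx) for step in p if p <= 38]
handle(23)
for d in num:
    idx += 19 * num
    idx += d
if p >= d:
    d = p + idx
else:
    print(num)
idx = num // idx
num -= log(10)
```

Transformed code:
idx = idx + (p + idx)
num = []
for step in p:
    if p <= 38:
        num.append(idx // 20 + (idx - idx))
handle(23)
for d in num:
    idx = idx + 19 * num
    idx = idx + d
if p >= d:
    d = p + idx
else:
    print(num)
idx = num // idx
num = num - log(10)

idx = idx + 19 * num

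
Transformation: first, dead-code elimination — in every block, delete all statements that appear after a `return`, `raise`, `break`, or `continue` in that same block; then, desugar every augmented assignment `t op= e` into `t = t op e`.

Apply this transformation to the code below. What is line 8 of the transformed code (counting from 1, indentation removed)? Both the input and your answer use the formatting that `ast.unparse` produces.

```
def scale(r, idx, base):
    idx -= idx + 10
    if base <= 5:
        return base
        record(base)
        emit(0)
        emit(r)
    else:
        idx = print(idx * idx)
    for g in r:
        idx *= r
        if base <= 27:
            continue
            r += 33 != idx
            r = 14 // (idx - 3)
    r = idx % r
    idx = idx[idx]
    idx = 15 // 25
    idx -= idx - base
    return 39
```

idx = idx * r

Transformed code:
def scale(r, idx, base):
    idx = idx - (idx + 10)
    if base <= 5:
        return base
    else:
        idx = print(idx * idx)
    for g in r:
        idx = idx * r
        if base <= 27:
            continue
    r = idx % r
    idx = idx[idx]
    idx = 15 // 25
    idx = idx - (idx - base)
    return 39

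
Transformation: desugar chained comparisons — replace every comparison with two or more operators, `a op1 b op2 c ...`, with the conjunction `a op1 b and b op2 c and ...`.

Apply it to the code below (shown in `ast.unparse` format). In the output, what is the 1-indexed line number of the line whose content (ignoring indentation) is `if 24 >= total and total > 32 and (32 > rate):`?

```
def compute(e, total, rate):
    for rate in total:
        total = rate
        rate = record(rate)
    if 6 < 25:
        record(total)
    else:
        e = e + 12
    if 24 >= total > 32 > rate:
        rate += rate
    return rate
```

Transformed code:
def compute(e, total, rate):
    for rate in total:
        total = rate
        rate = record(rate)
    if 6 < 25:
        record(total)
    else:
        e = e + 12
    if 24 >= total and total > 32 and (32 > rate):
        rate += rate
    return rate

9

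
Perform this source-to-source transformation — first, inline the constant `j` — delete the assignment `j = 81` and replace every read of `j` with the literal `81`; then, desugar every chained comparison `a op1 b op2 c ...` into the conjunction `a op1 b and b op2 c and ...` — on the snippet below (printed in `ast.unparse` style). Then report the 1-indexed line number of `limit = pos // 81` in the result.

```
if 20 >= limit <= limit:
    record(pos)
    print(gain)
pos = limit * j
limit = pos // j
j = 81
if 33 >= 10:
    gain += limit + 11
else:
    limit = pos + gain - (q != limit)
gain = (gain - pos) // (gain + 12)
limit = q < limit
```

5

Transformed code:
if 20 >= limit and limit <= limit:
    record(pos)
    print(gain)
pos = limit * 81
limit = pos // 81
if 33 >= 10:
    gain += limit + 11
else:
    limit = pos + gain - (q != limit)
gain = (gain - pos) // (gain + 12)
limit = q < limit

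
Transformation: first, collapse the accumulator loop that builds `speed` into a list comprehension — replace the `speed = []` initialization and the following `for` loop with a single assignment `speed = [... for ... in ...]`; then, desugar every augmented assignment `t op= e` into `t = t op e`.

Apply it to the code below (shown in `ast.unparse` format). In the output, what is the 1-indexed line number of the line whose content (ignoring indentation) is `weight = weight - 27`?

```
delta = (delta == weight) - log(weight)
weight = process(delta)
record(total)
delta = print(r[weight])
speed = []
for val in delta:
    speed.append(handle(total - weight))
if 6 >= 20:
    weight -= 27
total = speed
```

7

Transformed code:
delta = (delta == weight) - log(weight)
weight = process(delta)
record(total)
delta = print(r[weight])
speed = [handle(total - weight) for val in delta]
if 6 >= 20:
    weight = weight - 27
total = speed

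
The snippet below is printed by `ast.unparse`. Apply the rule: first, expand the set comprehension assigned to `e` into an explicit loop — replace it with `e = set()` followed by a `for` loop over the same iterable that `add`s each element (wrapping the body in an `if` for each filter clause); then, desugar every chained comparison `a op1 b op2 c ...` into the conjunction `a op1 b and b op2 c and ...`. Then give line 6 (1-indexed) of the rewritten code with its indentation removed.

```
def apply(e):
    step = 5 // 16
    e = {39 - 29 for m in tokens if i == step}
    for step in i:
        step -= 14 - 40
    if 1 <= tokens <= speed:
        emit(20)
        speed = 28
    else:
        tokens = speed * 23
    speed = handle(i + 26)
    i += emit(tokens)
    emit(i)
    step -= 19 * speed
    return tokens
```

Transformed code:
def apply(e):
    step = 5 // 16
    e = set()
    for m in tokens:
        if i == step:
            e.add(39 - 29)
    for step in i:
        step -= 14 - 40
    if 1 <= tokens and tokens <= speed:
        emit(20)
        speed = 28
    else:
        tokens = speed * 23
    speed = handle(i + 26)
    i += emit(tokens)
    emit(i)
    step -= 19 * speed
    return tokens

e.add(39 - 29)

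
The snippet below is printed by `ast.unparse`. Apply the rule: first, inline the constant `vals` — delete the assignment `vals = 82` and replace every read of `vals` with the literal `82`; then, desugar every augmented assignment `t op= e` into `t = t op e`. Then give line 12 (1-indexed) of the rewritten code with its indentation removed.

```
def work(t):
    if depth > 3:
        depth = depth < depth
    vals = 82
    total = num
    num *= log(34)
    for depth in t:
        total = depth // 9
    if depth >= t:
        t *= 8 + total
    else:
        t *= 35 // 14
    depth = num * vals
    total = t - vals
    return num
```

Transformed code:
def work(t):
    if depth > 3:
        depth = depth < depth
    total = num
    num = num * log(34)
    for depth in t:
        total = depth // 9
    if depth >= t:
        t = t * (8 + total)
    else:
        t = t * (35 // 14)
    depth = num * 82
    total = t - 82
    return num

depth = num * 82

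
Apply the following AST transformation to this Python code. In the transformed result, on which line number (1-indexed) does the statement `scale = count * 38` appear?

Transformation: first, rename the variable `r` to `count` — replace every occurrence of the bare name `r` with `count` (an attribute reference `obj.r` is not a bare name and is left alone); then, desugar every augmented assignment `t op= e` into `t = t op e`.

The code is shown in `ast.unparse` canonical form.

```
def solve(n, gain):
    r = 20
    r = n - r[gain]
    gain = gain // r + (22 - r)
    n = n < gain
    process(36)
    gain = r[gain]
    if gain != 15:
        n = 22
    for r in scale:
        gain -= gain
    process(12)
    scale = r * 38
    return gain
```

13

Transformed code:
def solve(n, gain):
    count = 20
    count = n - count[gain]
    gain = gain // count + (22 - count)
    n = n < gain
    process(36)
    gain = count[gain]
    if gain != 15:
        n = 22
    for count in scale:
        gain = gain - gain
    process(12)
    scale = count * 38
    return gain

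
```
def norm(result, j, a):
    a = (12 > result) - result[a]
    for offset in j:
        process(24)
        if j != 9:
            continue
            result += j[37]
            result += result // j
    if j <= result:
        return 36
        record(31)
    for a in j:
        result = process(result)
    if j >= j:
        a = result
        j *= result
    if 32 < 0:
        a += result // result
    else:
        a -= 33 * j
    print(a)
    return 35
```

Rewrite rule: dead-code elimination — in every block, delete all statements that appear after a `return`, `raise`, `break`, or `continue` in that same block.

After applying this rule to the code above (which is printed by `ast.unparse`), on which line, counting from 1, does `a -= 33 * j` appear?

Transformed code:
def norm(result, j, a):
    a = (12 > result) - result[a]
    for offset in j:
        process(24)
        if j != 9:
            continue
    if j <= result:
        return 36
    for a in j:
        result = process(result)
    if j >= j:
        a = result
        j *= result
    if 32 < 0:
        a += result // result
    else:
        a -= 33 * j
    print(a)
    return 35

17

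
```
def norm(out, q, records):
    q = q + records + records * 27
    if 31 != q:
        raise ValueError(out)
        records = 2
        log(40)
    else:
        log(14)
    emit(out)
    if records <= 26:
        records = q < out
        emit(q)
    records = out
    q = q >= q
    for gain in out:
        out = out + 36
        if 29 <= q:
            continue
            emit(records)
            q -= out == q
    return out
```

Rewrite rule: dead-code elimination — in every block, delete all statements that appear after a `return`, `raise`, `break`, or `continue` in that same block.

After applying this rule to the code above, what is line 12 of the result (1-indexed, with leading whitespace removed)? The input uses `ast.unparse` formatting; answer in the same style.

Transformed code:
def norm(out, q, records):
    q = q + records + records * 27
    if 31 != q:
        raise ValueError(out)
    else:
        log(14)
    emit(out)
    if records <= 26:
        records = q < out
        emit(q)
    records = out
    q = q >= q
    for gain in out:
        out = out + 36
        if 29 <= q:
            continue
    return out

q = q >= q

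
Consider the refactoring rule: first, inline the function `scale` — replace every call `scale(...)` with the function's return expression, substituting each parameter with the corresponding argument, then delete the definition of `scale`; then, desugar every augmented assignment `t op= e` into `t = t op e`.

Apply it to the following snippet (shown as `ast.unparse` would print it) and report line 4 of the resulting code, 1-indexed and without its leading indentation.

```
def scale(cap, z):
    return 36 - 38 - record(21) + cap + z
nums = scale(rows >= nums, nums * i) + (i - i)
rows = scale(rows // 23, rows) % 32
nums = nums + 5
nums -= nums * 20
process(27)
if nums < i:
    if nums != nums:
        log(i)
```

Transformed code:
nums = 36 - 38 - record(21) + (rows >= nums) + nums * i + (i - i)
rows = (36 - 38 - record(21) + rows // 23 + rows) % 32
nums = nums + 5
nums = nums - nums * 20
process(27)
if nums < i:
    if nums != nums:
        log(i)

nums = nums - nums * 20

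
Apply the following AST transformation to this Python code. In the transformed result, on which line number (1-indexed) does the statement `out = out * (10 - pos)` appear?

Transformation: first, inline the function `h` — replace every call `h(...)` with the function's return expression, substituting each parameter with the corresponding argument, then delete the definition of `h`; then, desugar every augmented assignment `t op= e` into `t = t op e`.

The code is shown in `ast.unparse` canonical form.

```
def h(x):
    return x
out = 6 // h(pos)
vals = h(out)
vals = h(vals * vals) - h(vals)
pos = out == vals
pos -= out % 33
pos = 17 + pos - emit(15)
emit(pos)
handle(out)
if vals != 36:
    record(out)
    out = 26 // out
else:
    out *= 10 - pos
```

Transformed code:
out = 6 // pos
vals = out
vals = vals * vals - vals
pos = out == vals
pos = pos - out % 33
pos = 17 + pos - emit(15)
emit(pos)
handle(out)
if vals != 36:
    record(out)
    out = 26 // out
else:
    out = out * (10 - pos)

13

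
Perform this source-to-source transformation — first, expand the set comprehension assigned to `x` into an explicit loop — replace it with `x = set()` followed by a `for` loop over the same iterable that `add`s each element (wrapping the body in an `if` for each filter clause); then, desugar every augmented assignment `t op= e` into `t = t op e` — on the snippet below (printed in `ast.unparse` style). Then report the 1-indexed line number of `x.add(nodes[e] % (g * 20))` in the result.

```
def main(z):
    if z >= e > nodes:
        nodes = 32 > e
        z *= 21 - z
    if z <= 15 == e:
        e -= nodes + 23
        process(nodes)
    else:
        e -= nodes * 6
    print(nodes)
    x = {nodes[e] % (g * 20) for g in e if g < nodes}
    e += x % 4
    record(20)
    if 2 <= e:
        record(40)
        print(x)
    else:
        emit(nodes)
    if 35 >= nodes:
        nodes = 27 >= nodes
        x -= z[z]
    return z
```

Transformed code:
def main(z):
    if z >= e > nodes:
        nodes = 32 > e
        z = z * (21 - z)
    if z <= 15 == e:
        e = e - (nodes + 23)
        process(nodes)
    else:
        e = e - nodes * 6
    print(nodes)
    x = set()
    for g in e:
        if g < nodes:
            x.add(nodes[e] % (g * 20))
    e = e + x % 4
    record(20)
    if 2 <= e:
        record(40)
        print(x)
    else:
        emit(nodes)
    if 35 >= nodes:
        nodes = 27 >= nodes
        x = x - z[z]
    return z

14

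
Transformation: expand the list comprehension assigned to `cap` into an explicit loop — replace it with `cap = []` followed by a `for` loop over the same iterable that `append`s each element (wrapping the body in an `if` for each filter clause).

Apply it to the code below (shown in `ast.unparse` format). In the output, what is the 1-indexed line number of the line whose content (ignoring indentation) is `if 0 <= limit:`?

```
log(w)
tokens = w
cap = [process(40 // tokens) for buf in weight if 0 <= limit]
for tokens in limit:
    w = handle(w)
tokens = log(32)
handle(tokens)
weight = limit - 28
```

5

Transformed code:
log(w)
tokens = w
cap = []
for buf in weight:
    if 0 <= limit:
        cap.append(process(40 // tokens))
for tokens in limit:
    w = handle(w)
tokens = log(32)
handle(tokens)
weight = limit - 28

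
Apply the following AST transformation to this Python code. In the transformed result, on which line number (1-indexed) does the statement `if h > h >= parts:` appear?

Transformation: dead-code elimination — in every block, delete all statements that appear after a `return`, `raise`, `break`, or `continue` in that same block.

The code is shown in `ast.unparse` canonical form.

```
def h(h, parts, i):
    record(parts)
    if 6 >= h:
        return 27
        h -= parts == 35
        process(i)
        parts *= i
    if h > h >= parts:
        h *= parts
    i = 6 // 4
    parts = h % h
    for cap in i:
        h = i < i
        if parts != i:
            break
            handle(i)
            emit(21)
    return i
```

Transformed code:
def h(h, parts, i):
    record(parts)
    if 6 >= h:
        return 27
    if h > h >= parts:
        h *= parts
    i = 6 // 4
    parts = h % h
    for cap in i:
        h = i < i
        if parts != i:
            break
    return i

5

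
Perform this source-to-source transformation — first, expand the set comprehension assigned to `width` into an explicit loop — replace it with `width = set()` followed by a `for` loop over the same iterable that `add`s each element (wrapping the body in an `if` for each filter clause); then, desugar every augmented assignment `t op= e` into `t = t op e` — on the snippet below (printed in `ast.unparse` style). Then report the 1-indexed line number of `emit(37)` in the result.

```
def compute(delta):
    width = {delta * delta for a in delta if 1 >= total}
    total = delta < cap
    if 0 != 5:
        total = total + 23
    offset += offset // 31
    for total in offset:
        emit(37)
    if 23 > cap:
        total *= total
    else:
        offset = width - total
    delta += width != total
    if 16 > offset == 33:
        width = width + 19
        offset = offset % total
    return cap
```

Transformed code:
def compute(delta):
    width = set()
    for a in delta:
        if 1 >= total:
            width.add(delta * delta)
    total = delta < cap
    if 0 != 5:
        total = total + 23
    offset = offset + offset // 31
    for total in offset:
        emit(37)
    if 23 > cap:
        total = total * total
    else:
        offset = width - total
    delta = delta + (width != total)
    if 16 > offset == 33:
        width = width + 19
        offset = offset % total
    return cap

11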